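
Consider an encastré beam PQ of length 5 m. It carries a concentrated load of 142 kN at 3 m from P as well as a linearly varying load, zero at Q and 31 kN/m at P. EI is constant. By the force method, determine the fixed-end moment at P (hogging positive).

M_P = 106.9 kN·m

Take the two fixed-end moments M_P, M_Q as redundants; the released structure is the simple span PQ.
Simple-span end rotations at P and Q under the given loads:
  at P: point load 142 at a = 3: Pab(L + b)/(6LEI) = 198.8/EI
  at Q: point load 142 at a = 3: Pab(L + a)/(6LEI) = 227.2/EI
  at P: triangular load, peak 31: w₀L³/(45EI) = 86.11/EI
  at Q: triangular load, peak 31: 7w₀L³/(360EI) = 75.35/EI
  θ_P0 = 284.9/EI,  θ_Q0 = 302.5/EI
Flexibility coefficients: a unit moment at one end gives L/(3EI) there and L/(6EI) at the far end, so f₁₁ = f₂₂ = 1.667/EI and f₁₂ = f₂₁ = 0.8333/EI.
Compatibility — zero rotation at each built-in end:
  1.667 M_P + 0.8333 M_Q = 284.9
  0.8333 M_P + 1.667 M_Q = 302.5
Solving the pair gives M_P = 106.9 kN·m and M_Q = 128.1 kN·m (hogging).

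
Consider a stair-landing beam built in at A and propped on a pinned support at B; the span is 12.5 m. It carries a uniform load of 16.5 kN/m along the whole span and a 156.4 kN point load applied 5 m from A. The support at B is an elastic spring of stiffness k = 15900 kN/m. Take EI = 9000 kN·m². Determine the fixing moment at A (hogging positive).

M_A = 698.8 kN·m

Release the roller at B. Primary structure: cantilever fixed at A.
Primary-structure tip deflection at B by superposition:
  UDL 16.5: wL⁴/(8EI) = 50354/EI
  point load 156.4 at a = 5: Pa²(3L − a)/(6EI) = 21179/EI
  δ_0 = 71533/EI
Tip deflection under a unit load at B: L³/(3EI) = 651/EI.
With EI = 9000 kN·m²: δ_0 = 7.9481 m and δ_{BB} = 0.072338 m/kN.
Compatibility — the spring shortens by R_B/k under the reaction it provides: δ_0 − R_B·δ_{BB} = R_B/k. With 1/k = 0.000063 m/kN, R_B = δ_0 / (δ_{BB} + 1/k) = 7.9481 / (0.072338 + 0.000063) = 109.8 kN.
Moment equilibrium about A: M_A = Σ(load moments about A) − R_B·L = 2071 − 109.8×12.5 = 698.8 kN·m.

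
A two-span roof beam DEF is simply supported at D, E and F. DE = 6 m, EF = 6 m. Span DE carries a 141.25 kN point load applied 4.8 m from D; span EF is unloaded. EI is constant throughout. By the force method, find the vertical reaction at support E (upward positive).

Release continuity at E by inserting a hinge; the redundant is the internal moment M_E. The primary structure is two simply-supported spans DE and EF.
Discontinuity in slope at E on the released structure — sum the simple-span end rotations:
  span DE: point load 141.25 at a = 4.8: Pab(L + a)/(6LEI) = 244.1/EI
  relative rotation θ_0 = (244.1 + 0)/EI = 244.1/EI
A unit hogging moment at E produces rotation L₁/(3EI) + L₂/(3EI) = 4/EI.
Slope continuity at E: θ_0 = M_E·4/EI, so M_E = 244.1/4 = 61.02 kN·m (hogging).
Span DE, ΣM about D with M_E applied at E: R_E^{DE}·6 = 678 + 61.02, so R_E^{DE} = 123.2 kN and R_D = 141.2 − 123.2 = 18.08 kN.
Span EF, ΣM about F: R_E^{EF}·6 = 0 + 61.02, so R_E^{EF} = 10.17 kN and R_F = 0 − 10.17 = -10.17 kN.
R_E = 123.2 + 10.17 = 133.3 kN.

R_E = 133.3 kN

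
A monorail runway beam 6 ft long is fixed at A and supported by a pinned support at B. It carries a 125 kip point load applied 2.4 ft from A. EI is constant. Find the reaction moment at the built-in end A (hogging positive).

Take the reaction at B as the redundant and release it; the primary structure is a cantilever fixed at A.
Deflection at B on the released cantilever, summing each load's contribution:
  point load 125 at a = 2.4: Pa²(3L − a)/(6EI) = 1872/EI
Tip deflection under a unit load at B: L³/(3EI) = 72/EI.
Compatibility at B: δ_0 − R_B·δ_{BB} = 0, so R_B = 1872/72 = 26 kip.
Moment equilibrium about A: M_A = Σ(load moments about A) − R_B·L = 300 − 26×6 = 144 kip·ft.

M_A = 144 kip·ft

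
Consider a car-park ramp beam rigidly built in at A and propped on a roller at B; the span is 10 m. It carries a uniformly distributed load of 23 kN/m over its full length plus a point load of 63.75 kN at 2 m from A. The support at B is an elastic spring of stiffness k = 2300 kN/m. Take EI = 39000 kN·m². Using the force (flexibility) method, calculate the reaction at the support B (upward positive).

R_B = 85.47 kN

Take the reaction at B as the redundant and release it; the primary structure is a cantilever fixed at A.
Deflection at B on the released cantilever, summing each load's contribution:
  UDL 23: wL⁴/(8EI) = 28750/EI
  point load 63.75 at a = 2: Pa²(3L − a)/(6EI) = 1190/EI
  δ_0 = 29940/EI
Flexibility coefficient — unit upward force at B: δ_{BB} = L³/(3EI) = 333.3/EI.
With EI = 39000 kN·m²: δ_0 = 0.76769 m and δ_{BB} = 0.008547 m/kN.
Compatibility — the spring shortens by R_B/k under the reaction it provides: δ_0 − R_B·δ_{BB} = R_B/k. With 1/k = 0.000435 m/kN, R_B = δ_0 / (δ_{BB} + 1/k) = 0.76769 / (0.008547 + 0.000435) = 85.47 kN.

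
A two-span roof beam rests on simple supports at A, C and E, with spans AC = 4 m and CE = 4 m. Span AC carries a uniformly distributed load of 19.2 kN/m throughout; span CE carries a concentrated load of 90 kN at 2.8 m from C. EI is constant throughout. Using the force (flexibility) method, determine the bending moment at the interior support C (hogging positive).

M_C = 43.77 kN·m

Insert a hinge at C; M_C is the redundant, and each span becomes simply supported.
Discontinuity in slope at C on the released structure — sum the simple-span end rotations:
  span AC: UDL 19.2: wL³/(24EI) = 51.2/EI
  span CE: point load 90 at a = 2.8: Pab(L + b)/(6LEI) = 65.52/EI
  relative rotation θ_0 = (51.2 + 65.52)/EI = 116.7/EI
A unit hogging moment at C produces rotation L₁/(3EI) + L₂/(3EI) = 2.667/EI.
Compatibility: M_C·(L₁+L₂)/(3EI) = θ_0, giving M_C = 43.77 kN·m (hogging).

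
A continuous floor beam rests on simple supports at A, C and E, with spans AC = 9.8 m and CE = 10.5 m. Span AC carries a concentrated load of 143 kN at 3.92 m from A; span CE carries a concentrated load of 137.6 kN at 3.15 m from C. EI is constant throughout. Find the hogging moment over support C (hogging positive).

Release continuity at C by inserting a hinge; the redundant is the internal moment M_C. The primary structure is two simply-supported spans AC and CE.
End slopes at the hinge C, treating each span as simply supported:
  span AC: point load 143 at a = 3.92: Pab(L + a)/(6LEI) = 769.1/EI
  span CE: point load 137.6 at a = 3.15: Pab(L + b)/(6LEI) = 902.6/EI
  relative rotation θ_0 = (769.1 + 902.6)/EI = 1672/EI
A unit hogging moment at C produces rotation L₁/(3EI) + L₂/(3EI) = 6.767/EI.
Slope continuity at C: θ_0 = M_C·6.767/EI, so M_C = 1672/6.767 = 247.1 kN·m (hogging).

M_C = 247.1 kN·m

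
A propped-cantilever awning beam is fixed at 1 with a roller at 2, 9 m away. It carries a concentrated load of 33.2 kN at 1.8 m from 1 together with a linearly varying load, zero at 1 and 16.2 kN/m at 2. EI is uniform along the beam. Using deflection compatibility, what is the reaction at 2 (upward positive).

R_2 = 41.95 kN

Take the reaction at 2 as the redundant and release it; the primary structure is a cantilever fixed at 1.
Deflection at 2 on the released cantilever, summing each load's contribution:
  point load 33.2 at a = 1.8: Pa²(3L − a)/(6EI) = 451.8/EI
  triangular load, peak 16.2 at the free end: 11w₀L⁴/(120EI) = 9743/EI
  δ_0 = 10195/EI
Tip deflection under a unit load at 2: L³/(3EI) = 243/EI.
The prop prevents deflection at 2: R_2 = δ_0/δ_{22} = 10195/243 = 41.95 kN.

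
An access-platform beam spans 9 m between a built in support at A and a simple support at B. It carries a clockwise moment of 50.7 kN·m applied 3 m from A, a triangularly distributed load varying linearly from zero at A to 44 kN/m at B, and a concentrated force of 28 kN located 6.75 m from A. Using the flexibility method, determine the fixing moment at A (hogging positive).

M_A = 245.9 kN·m

Take the reaction at B as the redundant and release it; the primary structure is a cantilever fixed at A.
Primary-structure tip deflection at B by superposition:
  clockwise couple 50.7 at a = 3: M₀a(2L − a)/(2EI) = 1141/EI
  triangular load, peak 44 at the free end: 11w₀L⁴/(120EI) = 26463/EI
  point load 28 at a = 6.75: Pa²(3L − a)/(6EI) = 4306/EI
  δ_0 = 31909/EI
Tip deflection under a unit load at B: L³/(3EI) = 243/EI.
Compatibility at B: δ_0 − R_B·δ_{BB} = 0, so R_B = 31909/243 = 131.3 kN.
Moment equilibrium about A: M_A = Σ(load moments about A) − R_B·L = 1428 − 131.3×9 = 245.9 kN·m.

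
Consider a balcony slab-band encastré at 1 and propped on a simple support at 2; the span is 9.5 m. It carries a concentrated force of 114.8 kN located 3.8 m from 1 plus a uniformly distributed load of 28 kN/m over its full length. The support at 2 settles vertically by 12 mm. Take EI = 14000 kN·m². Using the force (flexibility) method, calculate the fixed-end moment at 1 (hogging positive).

Take the reaction at 2 as the redundant and release it; the primary structure is a cantilever fixed at 1.
Primary-structure tip deflection at 2 by superposition:
  point load 114.8 at a = 3.8: Pa²(3L − a)/(6EI) = 6824/EI
  UDL 28: wL⁴/(8EI) = 28508/EI
  δ_0 = 35332/EI
Tip deflection under a unit load at 2: L³/(3EI) = 285.8/EI.
With EI = 14000 kN·m²: δ_0 = 2.5237 m and δ_{22} = 0.020414 m/kN.
Compatibility — the beam at 2 must follow the support down by 0.012 m: δ_0 − R_2·δ_{22} = 0.012, so R_2 = (2.5237 − 0.012)/0.020414 = 123 kN.
Moment equilibrium about 1: M_1 = Σ(load moments about 1) − R_2·L = 1700 − 123×9.5 = 530.9 kN·m.

M_1 = 530.9 kN·m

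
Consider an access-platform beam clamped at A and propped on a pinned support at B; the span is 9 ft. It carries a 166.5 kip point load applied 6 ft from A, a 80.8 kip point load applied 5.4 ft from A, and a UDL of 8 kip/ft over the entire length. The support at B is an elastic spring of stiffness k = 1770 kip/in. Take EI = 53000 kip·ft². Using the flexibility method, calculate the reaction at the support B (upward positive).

Remove the prop at B; the released (primary) structure is a cantilever built in at A.
Downward deflection at the released point B due to the loads:
  point load 166.5 at a = 6: Pa²(3L − a)/(6EI) = 20979/EI
  point load 80.8 at a = 5.4: Pa²(3L − a)/(6EI) = 8482/EI
  UDL 8: wL⁴/(8EI) = 6561/EI
  δ_0 = 36022/EI
Tip deflection under a unit load at B: L³/(3EI) = 243/EI.
With EI = 53000 kip·ft²: δ_0 = 0.67966 ft and δ_{BB} = 0.004585 ft/kip.
Compatibility — the spring shortens by R_B/k under the reaction it provides: δ_0 − R_B·δ_{BB} = R_B/k. With 1/k = 1/(1770×12) ft/kip = 0.000047 ft/kip, R_B = δ_0 / (δ_{BB} + 1/k) = 0.67966 / (0.004585 + 0.000047) = 146.7 kip.

R_B = 146.7 kip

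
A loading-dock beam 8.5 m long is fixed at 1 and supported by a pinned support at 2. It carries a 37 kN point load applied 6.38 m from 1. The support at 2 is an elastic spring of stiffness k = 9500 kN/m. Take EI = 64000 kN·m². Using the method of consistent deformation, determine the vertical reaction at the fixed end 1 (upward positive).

Choose R_2 as the redundant. The primary structure is the cantilever fixed at 1.
Deflection at 2 on the released cantilever, summing each load's contribution:
  point load 37 at a = 6.38: Pa²(3L − a)/(6EI) = 4799/EI
Flexibility coefficient — unit upward force at 2: δ_{22} = L³/(3EI) = 204.7/EI.
With EI = 64000 kN·m²: δ_0 = 0.074989 m and δ_{22} = 0.003199 m/kN.
Compatibility — the spring shortens by R_2/k under the reaction it provides: δ_0 − R_2·δ_{22} = R_2/k. With 1/k = 0.000105 m/kN, R_2 = δ_0 / (δ_{22} + 1/k) = 0.074989 / (0.003199 + 0.000105) = 22.7 kN.
Vertical equilibrium: R_1 = ΣP − R_2 = 37 − 22.7 = 14.3 kN.

R_1 = 14.3 kN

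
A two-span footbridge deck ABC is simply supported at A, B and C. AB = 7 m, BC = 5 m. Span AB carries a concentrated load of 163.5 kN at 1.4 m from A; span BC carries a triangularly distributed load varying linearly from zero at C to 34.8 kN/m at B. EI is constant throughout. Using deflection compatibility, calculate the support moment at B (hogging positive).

M_B = 88.26 kN·m

Release continuity at B by inserting a hinge; the redundant is the internal moment M_B. The primary structure is two simply-supported spans AB and BC.
End slopes at the hinge B, treating each span as simply supported:
  span AB: point load 163.5 at a = 1.4: Pab(L + a)/(6LEI) = 256.4/EI
  span BC: triangular load, peak 34.8: w₀L³/(45EI) = 96.67/EI
  relative rotation θ_0 = (256.4 + 96.67)/EI = 353/EI
A unit hogging moment at B produces rotation L₁/(3EI) + L₂/(3EI) = 4/EI.
Compatibility: M_B·(L₁+L₂)/(3EI) = θ_0, giving M_B = 88.26 kN·m (hogging).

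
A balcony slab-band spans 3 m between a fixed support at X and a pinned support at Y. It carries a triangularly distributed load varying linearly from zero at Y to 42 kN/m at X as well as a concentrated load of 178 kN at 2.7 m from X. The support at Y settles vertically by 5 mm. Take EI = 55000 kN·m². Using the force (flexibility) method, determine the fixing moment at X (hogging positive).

Release the roller at Y. Primary structure: cantilever fixed at X.
Deflection at Y on the released cantilever, summing each load's contribution:
  triangular load, peak 42 at the fixed end: w₀L⁴/(30EI) = 113.4/EI
  point load 178 at a = 2.7: Pa²(3L − a)/(6EI) = 1363/EI
  δ_0 = 1476/EI
Tip deflection under a unit load at Y: L³/(3EI) = 9/EI.
With EI = 55000 kN·m²: δ_0 = 0.026835 m and δ_{YY} = 0.000164 m/kN.
Compatibility — the beam at Y must follow the support down by 0.005 m: δ_0 − R_Y·δ_{YY} = 0.005, so R_Y = (0.026835 − 0.005)/0.000164 = 133.4 kN.
Moment equilibrium about X: M_X = Σ(load moments about X) − R_Y·L = 543.6 − 133.4×3 = 143.3 kN·m.

M_X = 143.3 kN·m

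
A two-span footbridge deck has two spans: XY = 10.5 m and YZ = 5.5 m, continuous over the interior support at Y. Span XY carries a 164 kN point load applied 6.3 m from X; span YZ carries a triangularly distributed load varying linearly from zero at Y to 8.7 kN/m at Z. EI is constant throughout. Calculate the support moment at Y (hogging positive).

Release continuity at Y by inserting a hinge; the redundant is the internal moment M_Y. The primary structure is two simply-supported spans XY and YZ.
Discontinuity in slope at Y on the released structure — sum the simple-span end rotations:
  span XY: point load 164 at a = 6.3: Pab(L + a)/(6LEI) = 1157/EI
  span YZ: triangular load, peak 8.7: 7w₀L³/(360EI) = 28.15/EI
  relative rotation θ_0 = (1157 + 28.15)/EI = 1185/EI
A unit hogging moment at Y produces rotation L₁/(3EI) + L₂/(3EI) = 5.333/EI.
Slope continuity at Y: θ_0 = M_Y·5.333/EI, so M_Y = 1185/5.333 = 222.2 kN·m (hogging).

M_Y = 222.2 kN·m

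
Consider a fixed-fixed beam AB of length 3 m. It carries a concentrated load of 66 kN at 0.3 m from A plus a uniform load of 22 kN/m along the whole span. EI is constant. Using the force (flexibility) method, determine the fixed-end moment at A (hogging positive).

Release both end moments; the primary structure is a simply-supported span AB with redundants M_A and M_B.
Simple-span end rotations at A and B under the given loads:
  at A: point load 66 at a = 0.3: Pab(L + b)/(6LEI) = 16.93/EI
  at B: point load 66 at a = 0.3: Pab(L + a)/(6LEI) = 9.801/EI
  at A: UDL 22: wL³/(24EI) = 24.75/EI
  at B: UDL 22: wL³/(24EI) = 24.75/EI
  θ_A0 = 41.68/EI,  θ_B0 = 34.55/EI
Flexibility coefficients: a unit moment at one end gives L/(3EI) there and L/(6EI) at the far end, so f₁₁ = f₂₂ = 1/EI and f₁₂ = f₂₁ = 0.5/EI.
Compatibility — zero rotation at each built-in end:
  1 M_A + 0.5 M_B = 41.68
  0.5 M_A + 1 M_B = 34.55
Solving the pair gives M_A = 32.54 kN·m and M_B = 18.28 kN·m (hogging).

M_A = 32.54 kN·m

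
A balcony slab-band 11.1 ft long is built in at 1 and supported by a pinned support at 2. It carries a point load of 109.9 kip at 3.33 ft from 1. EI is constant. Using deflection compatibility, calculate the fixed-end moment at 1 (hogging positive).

M_1 = 217.8 kip·ft

Release the roller at 2. Primary structure: cantilever fixed at 1.
Primary-structure tip deflection at 2 by superposition:
  point load 109.9 at a = 3.33: Pa²(3L − a)/(6EI) = 6087/EI
Tip deflection under a unit load at 2: L³/(3EI) = 455.9/EI.
Compatibility at 2: δ_0 − R_2·δ_{22} = 0, so R_2 = 6087/455.9 = 13.35 kip.
Moment equilibrium about 1: M_1 = Σ(load moments about 1) − R_2·L = 366 − 13.35×11.1 = 217.8 kip·ft.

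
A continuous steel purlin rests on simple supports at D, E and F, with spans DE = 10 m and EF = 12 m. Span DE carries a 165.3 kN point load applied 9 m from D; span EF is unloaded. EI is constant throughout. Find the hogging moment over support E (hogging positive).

Take M_E as the redundant. Released structure: two simple spans DE and EF with a hinge at E.
End slopes at the hinge E, treating each span as simply supported:
  span DE: point load 165.3 at a = 9: Pab(L + a)/(6LEI) = 471.1/EI
  relative rotation θ_0 = (471.1 + 0)/EI = 471.1/EI
A unit hogging moment at E produces rotation L₁/(3EI) + L₂/(3EI) = 7.333/EI.
Slope continuity at E: θ_0 = M_E·7.333/EI, so M_E = 471.1/7.333 = 64.24 kN·m (hogging).

M_E = 64.24 kN·m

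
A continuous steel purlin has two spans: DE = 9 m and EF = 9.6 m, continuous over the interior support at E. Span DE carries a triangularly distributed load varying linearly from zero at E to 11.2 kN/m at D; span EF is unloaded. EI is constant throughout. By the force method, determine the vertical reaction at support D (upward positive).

Insert a hinge at E; M_E is the redundant, and each span becomes simply supported.
Discontinuity in slope at E on the released structure — sum the simple-span end rotations:
  span DE: triangular load, peak 11.2: 7w₀L³/(360EI) = 158.8/EI
  relative rotation θ_0 = (158.8 + 0)/EI = 158.8/EI
A unit hogging moment at E produces rotation L₁/(3EI) + L₂/(3EI) = 6.2/EI.
Slope continuity at E: θ_0 = M_E·6.2/EI, so M_E = 158.8/6.2 = 25.61 kN·m (hogging).
Span DE, ΣM about D with M_E applied at E: R_E^{DE}·9 = 151.2 + 25.61, so R_E^{DE} = 19.65 kN and R_D = 50.4 − 19.65 = 30.75 kN.

R_D = 30.75 kN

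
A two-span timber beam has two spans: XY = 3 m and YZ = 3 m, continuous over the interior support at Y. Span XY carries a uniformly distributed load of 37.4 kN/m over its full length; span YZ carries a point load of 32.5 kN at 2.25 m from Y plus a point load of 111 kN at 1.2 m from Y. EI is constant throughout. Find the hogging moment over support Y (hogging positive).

Take M_Y as the redundant. Released structure: two simple spans XY and YZ with a hinge at Y.
Rotations at Y on the released spans (each span's end-slope, ×1/EI):
  span XY: UDL 37.4: wL³/(24EI) = 42.08/EI
  span YZ: point load 32.5 at a = 2.25: Pab(L + b)/(6LEI) = 11.43/EI
  span YZ: point load 111 at a = 1.2: Pab(L + b)/(6LEI) = 63.94/EI
  relative rotation θ_0 = (42.08 + 75.36)/EI = 117.4/EI
A unit hogging moment at Y produces rotation L₁/(3EI) + L₂/(3EI) = 2/EI.
Slope continuity at Y: θ_0 = M_Y·2/EI, so M_Y = 117.4/2 = 58.72 kN·m (hogging).

M_Y = 58.72 kN·m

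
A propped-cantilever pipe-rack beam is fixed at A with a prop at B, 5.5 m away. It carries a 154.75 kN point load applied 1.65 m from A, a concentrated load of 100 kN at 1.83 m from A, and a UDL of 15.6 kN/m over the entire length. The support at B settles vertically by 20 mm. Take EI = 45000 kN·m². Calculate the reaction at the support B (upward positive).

Choose R_B as the redundant. The primary structure is the cantilever fixed at A.
Downward deflection at the released point B due to the loads:
  point load 154.75 at a = 1.65: Pa²(3L − a)/(6EI) = 1043/EI
  point load 100 at a = 1.83: Pa²(3L − a)/(6EI) = 818.8/EI
  UDL 15.6: wL⁴/(8EI) = 1784/EI
  δ_0 = 3646/EI
Flexibility coefficient — unit upward force at B: δ_{BB} = L³/(3EI) = 55.46/EI.
With EI = 45000 kN·m²: δ_0 = 0.08102 m and δ_{BB} = 0.001232 m/kN.
Compatibility — the beam at B must follow the support down by 0.02 m: δ_0 − R_B·δ_{BB} = 0.02, so R_B = (0.08102 − 0.02)/0.001232 = 49.51 kN.

R_B = 49.51 kN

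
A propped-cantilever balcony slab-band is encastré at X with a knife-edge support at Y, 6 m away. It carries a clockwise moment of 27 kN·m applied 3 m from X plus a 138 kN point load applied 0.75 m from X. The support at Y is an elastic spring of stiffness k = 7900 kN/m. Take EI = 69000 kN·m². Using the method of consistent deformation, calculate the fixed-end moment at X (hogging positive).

Take the reaction at Y as the redundant and release it; the primary structure is a cantilever fixed at X.
Primary-structure tip deflection at Y by superposition:
  clockwise couple 27 at a = 3: M₀a(2L − a)/(2EI) = 364.5/EI
  point load 138 at a = 0.75: Pa²(3L − a)/(6EI) = 223.2/EI
  δ_0 = 587.7/EI
Flexibility coefficient — unit upward force at Y: δ_{YY} = L³/(3EI) = 72/EI.
With EI = 69000 kN·m²: δ_0 = 0.008517 m and δ_{YY} = 0.001043 m/kN.
Compatibility — the spring shortens by R_Y/k under the reaction it provides: δ_0 − R_Y·δ_{YY} = R_Y/k. With 1/k = 0.000127 m/kN, R_Y = δ_0 / (δ_{YY} + 1/k) = 0.008517 / (0.001043 + 0.000127) = 7.279 kN.
Moment equilibrium about X: M_X = Σ(load moments about X) − R_Y·L = 130.5 − 7.279×6 = 86.83 kN·m.

M_X = 86.83 kN·m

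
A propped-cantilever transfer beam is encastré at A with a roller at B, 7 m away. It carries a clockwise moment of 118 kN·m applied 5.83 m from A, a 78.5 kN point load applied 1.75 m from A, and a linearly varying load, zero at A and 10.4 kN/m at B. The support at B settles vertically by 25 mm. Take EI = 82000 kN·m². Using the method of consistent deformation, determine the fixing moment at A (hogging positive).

M_A = 191.3 kN·m

Remove the prop at B; the released (primary) structure is a cantilever built in at A.
Free-end deflection of the primary structure under the applied loading (downward +):
  clockwise couple 118 at a = 5.83: M₀a(2L − a)/(2EI) = 2810/EI
  point load 78.5 at a = 1.75: Pa²(3L − a)/(6EI) = 771.3/EI
  triangular load, peak 10.4 at the free end: 11w₀L⁴/(120EI) = 2289/EI
  δ_0 = 5870/EI
Tip deflection under a unit load at B: L³/(3EI) = 114.3/EI.
With EI = 82000 kN·m²: δ_0 = 0.071591 m and δ_{BB} = 0.001394 m/kN.
Compatibility — the beam at B must follow the support down by 0.025 m: δ_0 − R_B·δ_{BB} = 0.025, so R_B = (0.071591 − 0.025)/0.001394 = 33.42 kN.
Moment equilibrium about A: M_A = Σ(load moments about A) − R_B·L = 425.2 − 33.42×7 = 191.3 kN·m.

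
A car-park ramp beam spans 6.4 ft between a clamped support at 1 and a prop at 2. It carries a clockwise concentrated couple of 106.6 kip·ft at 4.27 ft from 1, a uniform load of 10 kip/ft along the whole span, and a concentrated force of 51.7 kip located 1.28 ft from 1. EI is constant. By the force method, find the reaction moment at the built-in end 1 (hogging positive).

Remove the prop at 2; the released (primary) structure is a cantilever built in at 1.
Deflection at 2 on the released cantilever, summing each load's contribution:
  clockwise couple 106.6 at a = 4.27: M₀a(2L − a)/(2EI) = 1941/EI
  UDL 10: wL⁴/(8EI) = 2097/EI
  point load 51.7 at a = 1.28: Pa²(3L − a)/(6EI) = 253/EI
  δ_0 = 4291/EI
Tip deflection under a unit load at 2: L³/(3EI) = 87.38/EI.
The prop prevents deflection at 2: R_2 = δ_0/δ_{22} = 4291/87.38 = 49.11 kip.
Moment equilibrium about 1: M_1 = Σ(load moments about 1) − R_2·L = 377.6 − 49.11×6.4 = 63.26 kip·ft.

M_1 = 63.26 kip·ft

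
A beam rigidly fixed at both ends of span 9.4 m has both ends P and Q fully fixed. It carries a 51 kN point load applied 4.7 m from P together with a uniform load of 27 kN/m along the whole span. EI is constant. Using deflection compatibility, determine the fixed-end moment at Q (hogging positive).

M_Q = 258.7 kN·m

Take the two fixed-end moments M_P, M_Q as redundants; the released structure is the simple span PQ.
End rotations of the released simple span under the applied load (×1/EI):
  at P: point load 51 at a = 4.7: Pab(L + b)/(6LEI) = 281.6/EI
  at Q: point load 51 at a = 4.7: Pab(L + a)/(6LEI) = 281.6/EI
  at P: UDL 27: wL³/(24EI) = 934.4/EI
  at Q: UDL 27: wL³/(24EI) = 934.4/EI
  θ_P0 = 1216/EI,  θ_Q0 = 1216/EI
Flexibility coefficients: a unit moment at one end gives L/(3EI) there and L/(6EI) at the far end, so f₁₁ = f₂₂ = 3.133/EI and f₁₂ = f₂₁ = 1.567/EI.
Compatibility — zero rotation at each built-in end:
  3.133 M_P + 1.567 M_Q = 1216
  1.567 M_P + 3.133 M_Q = 1216
Solving the pair gives M_P = 258.7 kN·m and M_Q = 258.7 kN·m (hogging).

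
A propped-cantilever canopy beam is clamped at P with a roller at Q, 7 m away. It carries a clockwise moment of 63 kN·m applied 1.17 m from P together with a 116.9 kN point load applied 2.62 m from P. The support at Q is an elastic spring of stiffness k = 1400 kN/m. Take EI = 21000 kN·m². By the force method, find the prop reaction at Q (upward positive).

R_Q = 22.66 kN

Take the reaction at Q as the redundant and release it; the primary structure is a cantilever fixed at P.
Deflection at Q on the released cantilever, summing each load's contribution:
  clockwise couple 63 at a = 1.17: M₀a(2L − a)/(2EI) = 472.8/EI
  point load 116.9 at a = 2.62: Pa²(3L − a)/(6EI) = 2458/EI
  δ_0 = 2931/EI
Tip deflection under a unit load at Q: L³/(3EI) = 114.3/EI.
With EI = 21000 kN·m²: δ_0 = 0.13957 m and δ_{QQ} = 0.005444 m/kN.
Compatibility — the spring shortens by R_Q/k under the reaction it provides: δ_0 − R_Q·δ_{QQ} = R_Q/k. With 1/k = 0.000714 m/kN, R_Q = δ_0 / (δ_{QQ} + 1/k) = 0.13957 / (0.005444 + 0.000714) = 22.66 kN.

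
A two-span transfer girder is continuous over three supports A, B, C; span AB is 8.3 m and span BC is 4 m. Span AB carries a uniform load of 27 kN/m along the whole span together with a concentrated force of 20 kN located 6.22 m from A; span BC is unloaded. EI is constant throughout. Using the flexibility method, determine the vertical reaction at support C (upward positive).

R_C = -43.82 kN

Take M_B as the redundant. Released structure: two simple spans AB and BC with a hinge at B.
Discontinuity in slope at B on the released structure — sum the simple-span end rotations:
  span AB: UDL 27: wL³/(24EI) = 643.3/EI
  span AB: point load 20 at a = 6.22: Pab(L + a)/(6LEI) = 75.44/EI
  relative rotation θ_0 = (718.7 + 0)/EI = 718.7/EI
A unit hogging moment at B produces rotation L₁/(3EI) + L₂/(3EI) = 4.1/EI.
Compatibility: M_B·(L₁+L₂)/(3EI) = θ_0, giving M_B = 175.3 kN·m (hogging).
Span BC, ΣM about C: R_B^{BC}·4 = 0 + 175.3, so R_B^{BC} = 43.82 kN and R_C = 0 − 43.82 = -43.82 kN.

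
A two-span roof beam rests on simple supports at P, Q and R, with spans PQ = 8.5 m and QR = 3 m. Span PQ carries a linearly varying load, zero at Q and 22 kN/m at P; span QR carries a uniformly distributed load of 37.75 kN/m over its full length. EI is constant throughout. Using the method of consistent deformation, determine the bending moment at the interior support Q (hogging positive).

M_Q = 79.61 kN·m

Take M_Q as the redundant. Released structure: two simple spans PQ and QR with a hinge at Q.
Discontinuity in slope at Q on the released structure — sum the simple-span end rotations:
  span PQ: triangular load, peak 22: 7w₀L³/(360EI) = 262.7/EI
  span QR: UDL 37.75: wL³/(24EI) = 42.47/EI
  relative rotation θ_0 = (262.7 + 42.47)/EI = 305.2/EI
A unit hogging moment at Q produces rotation L₁/(3EI) + L₂/(3EI) = 3.833/EI.
Compatibility: M_Q·(L₁+L₂)/(3EI) = θ_0, giving M_Q = 79.61 kN·m (hogging).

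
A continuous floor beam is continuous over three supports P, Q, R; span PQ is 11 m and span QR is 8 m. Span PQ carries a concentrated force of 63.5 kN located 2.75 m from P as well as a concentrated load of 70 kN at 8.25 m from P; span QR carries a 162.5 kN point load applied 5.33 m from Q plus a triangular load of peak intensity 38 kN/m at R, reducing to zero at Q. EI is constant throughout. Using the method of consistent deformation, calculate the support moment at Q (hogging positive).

Take M_Q as the redundant. Released structure: two simple spans PQ and QR with a hinge at Q.
Rotations at Q on the released spans (each span's end-slope, ×1/EI):
  span PQ: point load 63.5 at a = 2.75: Pab(L + a)/(6LEI) = 300.1/EI
  span PQ: point load 70 at a = 8.25: Pab(L + a)/(6LEI) = 463.2/EI
  span QR: point load 162.5 at a = 5.33: Pab(L + b)/(6LEI) = 514.1/EI
  span QR: triangular load, peak 38: 7w₀L³/(360EI) = 378.3/EI
  relative rotation θ_0 = (763.3 + 892.4)/EI = 1656/EI
A unit hogging moment at Q produces rotation L₁/(3EI) + L₂/(3EI) = 6.333/EI.
Compatibility: M_Q·(L₁+L₂)/(3EI) = θ_0, giving M_Q = 261.4 kN·m (hogging).

M_Q = 261.4 kN·m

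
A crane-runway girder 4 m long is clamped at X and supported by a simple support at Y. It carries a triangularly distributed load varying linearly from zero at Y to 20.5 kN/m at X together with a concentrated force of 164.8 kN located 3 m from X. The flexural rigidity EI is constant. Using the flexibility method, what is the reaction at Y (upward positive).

R_Y = 112.5 kN

Remove the prop at Y; the released (primary) structure is a cantilever built in at X.
Free-end deflection of the primary structure under the applied loading (downward +):
  triangular load, peak 20.5 at the fixed end: w₀L⁴/(30EI) = 174.9/EI
  point load 164.8 at a = 3: Pa²(3L − a)/(6EI) = 2225/EI
  δ_0 = 2400/EI
Tip deflection under a unit load at Y: L³/(3EI) = 21.33/EI.
Compatibility at Y: δ_0 − R_Y·δ_{YY} = 0, so R_Y = 2400/21.33 = 112.5 kN.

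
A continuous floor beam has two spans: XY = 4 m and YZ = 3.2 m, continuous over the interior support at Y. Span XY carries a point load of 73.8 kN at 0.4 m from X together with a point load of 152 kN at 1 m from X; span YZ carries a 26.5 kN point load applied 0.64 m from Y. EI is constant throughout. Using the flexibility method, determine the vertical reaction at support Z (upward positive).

R_Z = -11.3 kN

Insert a hinge at Y; M_Y is the redundant, and each span becomes simply supported.
Discontinuity in slope at Y on the released structure — sum the simple-span end rotations:
  span XY: point load 73.8 at a = 0.4: Pab(L + a)/(6LEI) = 19.48/EI
  span XY: point load 152 at a = 1: Pab(L + a)/(6LEI) = 95/EI
  span YZ: point load 26.5 at a = 0.64: Pab(L + b)/(6LEI) = 13.03/EI
  relative rotation θ_0 = (114.5 + 13.03)/EI = 127.5/EI
A unit hogging moment at Y produces rotation L₁/(3EI) + L₂/(3EI) = 2.4/EI.
Compatibility: M_Y·(L₁+L₂)/(3EI) = θ_0, giving M_Y = 53.13 kN·m (hogging).
Span YZ, ΣM about Z: R_Y^{YZ}·3.2 = 67.84 + 53.13, so R_Y^{YZ} = 37.8 kN and R_Z = 26.5 − 37.8 = -11.3 kN.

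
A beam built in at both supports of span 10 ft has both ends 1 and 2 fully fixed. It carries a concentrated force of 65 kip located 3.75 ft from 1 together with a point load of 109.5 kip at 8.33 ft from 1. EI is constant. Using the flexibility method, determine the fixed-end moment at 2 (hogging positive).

M_2 = 184 kip·ft

Take the two fixed-end moments M_1, M_2 as redundants; the released structure is the simple span 12.
On the primary (simply-supported) span, the end slopes from the loading are:
  at 1: point load 65 at a = 3.75: Pab(L + b)/(6LEI) = 412.6/EI
  at 2: point load 65 at a = 3.75: Pab(L + a)/(6LEI) = 349.1/EI
  at 1: point load 109.5 at a = 8.33: Pab(L + b)/(6LEI) = 296.3/EI
  at 2: point load 109.5 at a = 8.33: Pab(L + a)/(6LEI) = 465.4/EI
  θ_10 = 708.9/EI,  θ_20 = 814.5/EI
Flexibility coefficients: a unit moment at one end gives L/(3EI) there and L/(6EI) at the far end, so f₁₁ = f₂₂ = 3.333/EI and f₁₂ = f₂₁ = 1.667/EI.
Compatibility — zero rotation at each built-in end:
  3.333 M_1 + 1.667 M_2 = 708.9
  1.667 M_1 + 3.333 M_2 = 814.5
Solving the pair gives M_1 = 120.7 kip·ft and M_2 = 184 kip·ft (hogging).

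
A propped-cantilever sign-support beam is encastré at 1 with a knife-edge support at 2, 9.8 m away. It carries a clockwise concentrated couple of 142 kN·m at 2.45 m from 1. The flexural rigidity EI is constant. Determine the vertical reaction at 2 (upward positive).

Take the reaction at 2 as the redundant and release it; the primary structure is a cantilever fixed at 1.
Deflection at 2 on the released cantilever, summing each load's contribution:
  clockwise couple 142 at a = 2.45: M₀a(2L − a)/(2EI) = 2983/EI
Flexibility coefficient — unit upward force at 2: δ_{22} = L³/(3EI) = 313.7/EI.
Compatibility at 2: δ_0 − R_2·δ_{22} = 0, so R_2 = 2983/313.7 = 9.509 kN.

R_2 = 9.509 kN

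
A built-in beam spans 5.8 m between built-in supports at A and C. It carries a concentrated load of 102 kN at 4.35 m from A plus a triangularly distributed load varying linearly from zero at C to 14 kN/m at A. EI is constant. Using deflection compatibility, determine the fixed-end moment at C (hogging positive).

M_C = 98.89 kN·m

Release both end moments; the primary structure is a simply-supported span AC with redundants M_A and M_C.
Simple-span end rotations at A and C under the given loads:
  at A: point load 102 at a = 4.35: Pab(L + b)/(6LEI) = 134/EI
  at C: point load 102 at a = 4.35: Pab(L + a)/(6LEI) = 187.6/EI
  at A: triangular load, peak 14: w₀L³/(45EI) = 60.7/EI
  at C: triangular load, peak 14: 7w₀L³/(360EI) = 53.11/EI
  θ_A0 = 194.7/EI,  θ_C0 = 240.8/EI
Flexibility coefficients: a unit moment at one end gives L/(3EI) there and L/(6EI) at the far end, so f₁₁ = f₂₂ = 1.933/EI and f₁₂ = f₂₁ = 0.9667/EI.
Compatibility — zero rotation at each built-in end:
  1.933 M_A + 0.9667 M_C = 194.7
  0.9667 M_A + 1.933 M_C = 240.8
Solving the pair gives M_A = 51.28 kN·m and M_C = 98.89 kN·m (hogging).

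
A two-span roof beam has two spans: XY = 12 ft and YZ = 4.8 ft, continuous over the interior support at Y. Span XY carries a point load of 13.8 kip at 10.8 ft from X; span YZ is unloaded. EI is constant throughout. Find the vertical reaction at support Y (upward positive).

Insert a hinge at Y; M_Y is the redundant, and each span becomes simply supported.
Rotations at Y on the released spans (each span's end-slope, ×1/EI):
  span XY: point load 13.8 at a = 10.8: Pab(L + a)/(6LEI) = 56.64/EI
  relative rotation θ_0 = (56.64 + 0)/EI = 56.64/EI
A unit hogging moment at Y produces rotation L₁/(3EI) + L₂/(3EI) = 5.6/EI.
Compatibility: M_Y·(L₁+L₂)/(3EI) = θ_0, giving M_Y = 10.11 kip·ft (hogging).
Span XY, ΣM about X with M_Y applied at Y: R_Y^{XY}·12 = 149 + 10.11, so R_Y^{XY} = 13.26 kip and R_X = 13.8 − 13.26 = 0.5372 kip.
Span YZ, ΣM about Z: R_Y^{YZ}·4.8 = 0 + 10.11, so R_Y^{YZ} = 2.107 kip and R_Z = 0 − 2.107 = -2.107 kip.
R_Y = 13.26 + 2.107 = 15.37 kip.

R_Y = 15.37 kip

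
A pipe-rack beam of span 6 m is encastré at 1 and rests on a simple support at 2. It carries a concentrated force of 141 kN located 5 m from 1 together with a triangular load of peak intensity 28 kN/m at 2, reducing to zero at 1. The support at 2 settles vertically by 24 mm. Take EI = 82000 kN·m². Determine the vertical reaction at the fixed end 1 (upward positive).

Remove the prop at 2; the released (primary) structure is a cantilever built in at 1.
Free-end deflection of the primary structure under the applied loading (downward +):
  point load 141 at a = 5: Pa²(3L − a)/(6EI) = 7638/EI
  triangular load, peak 28 at the free end: 11w₀L⁴/(120EI) = 3326/EI
  δ_0 = 10964/EI
Tip deflection under a unit load at 2: L³/(3EI) = 72/EI.
With EI = 82000 kN·m²: δ_0 = 0.13371 m and δ_{22} = 0.000878 m/kN.
Compatibility — the beam at 2 must follow the support down by 0.024 m: δ_0 − R_2·δ_{22} = 0.024, so R_2 = (0.13371 − 0.024)/0.000878 = 124.9 kN.
Vertical equilibrium: R_1 = ΣP − R_2 = 225 − 124.9 = 100.1 kN.

R_1 = 100.1 kN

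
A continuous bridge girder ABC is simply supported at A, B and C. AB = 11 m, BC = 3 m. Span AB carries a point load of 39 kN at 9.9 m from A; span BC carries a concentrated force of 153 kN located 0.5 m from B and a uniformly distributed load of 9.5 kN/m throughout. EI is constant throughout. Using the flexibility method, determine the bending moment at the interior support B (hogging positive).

M_B = 43.63 kN·m

Release continuity at B by inserting a hinge; the redundant is the internal moment M_B. The primary structure is two simply-supported spans AB and BC.
Discontinuity in slope at B on the released structure — sum the simple-span end rotations:
  span AB: point load 39 at a = 9.9: Pab(L + a)/(6LEI) = 134.5/EI
  span BC: point load 153 at a = 0.5: Pab(L + b)/(6LEI) = 58.44/EI
  span BC: UDL 9.5: wL³/(24EI) = 10.69/EI
  relative rotation θ_0 = (134.5 + 69.12)/EI = 203.6/EI
A unit hogging moment at B produces rotation L₁/(3EI) + L₂/(3EI) = 4.667/EI.
Slope continuity at B: θ_0 = M_B·4.667/EI, so M_B = 203.6/4.667 = 43.63 kN·m (hogging).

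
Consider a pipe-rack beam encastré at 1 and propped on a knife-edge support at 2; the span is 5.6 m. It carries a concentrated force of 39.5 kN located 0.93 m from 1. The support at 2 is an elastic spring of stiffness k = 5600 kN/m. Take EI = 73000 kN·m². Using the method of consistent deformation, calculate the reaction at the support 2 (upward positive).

R_2 = 1.262 kN

Remove the prop at 2; the released (primary) structure is a cantilever built in at 1.
Primary-structure tip deflection at 2 by superposition:
  point load 39.5 at a = 0.93: Pa²(3L − a)/(6EI) = 90.36/EI
Tip deflection under a unit load at 2: L³/(3EI) = 58.54/EI.
With EI = 73000 kN·m²: δ_0 = 0.001238 m and δ_{22} = 0.000802 m/kN.
Compatibility — the spring shortens by R_2/k under the reaction it provides: δ_0 − R_2·δ_{22} = R_2/k. With 1/k = 0.000179 m/kN, R_2 = δ_0 / (δ_{22} + 1/k) = 0.001238 / (0.000802 + 0.000179) = 1.262 kN.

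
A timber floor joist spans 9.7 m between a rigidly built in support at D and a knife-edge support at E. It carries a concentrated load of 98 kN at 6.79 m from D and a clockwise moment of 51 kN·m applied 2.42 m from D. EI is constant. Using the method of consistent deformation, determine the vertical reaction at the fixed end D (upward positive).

R_D = 39.33 kN

Remove the prop at E; the released (primary) structure is a cantilever built in at D.
Free-end deflection of the primary structure under the applied loading (downward +):
  point load 98 at a = 6.79: Pa²(3L − a)/(6EI) = 16800/EI
  clockwise couple 51 at a = 2.42: M₀a(2L − a)/(2EI) = 1048/EI
  δ_0 = 17848/EI
Tip deflection under a unit load at E: L³/(3EI) = 304.2/EI.
Compatibility at E: δ_0 − R_E·δ_{EE} = 0, so R_E = 17848/304.2 = 58.67 kN.
Vertical equilibrium: R_D = ΣP − R_E = 98 − 58.67 = 39.33 kN.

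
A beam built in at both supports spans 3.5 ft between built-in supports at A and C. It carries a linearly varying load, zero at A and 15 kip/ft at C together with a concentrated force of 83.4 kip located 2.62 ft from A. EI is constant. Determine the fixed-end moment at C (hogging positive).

Release both end moments; the primary structure is a simply-supported span AC with redundants M_A and M_C.
End rotations of the released simple span under the applied load (×1/EI):
  at A: triangular load, peak 15: 7w₀L³/(360EI) = 12.51/EI
  at C: triangular load, peak 15: w₀L³/(45EI) = 14.29/EI
  at A: point load 83.4 at a = 2.62: Pab(L + b)/(6LEI) = 40.11/EI
  at C: point load 83.4 at a = 2.62: Pab(L + a)/(6LEI) = 56.04/EI
  θ_A0 = 52.61/EI,  θ_C0 = 70.33/EI
Flexibility coefficients: a unit moment at one end gives L/(3EI) there and L/(6EI) at the far end, so f₁₁ = f₂₂ = 1.167/EI and f₁₂ = f₂₁ = 0.5833/EI.
Compatibility — zero rotation at each built-in end:
  1.167 M_A + 0.5833 M_C = 52.61
  0.5833 M_A + 1.167 M_C = 70.33
Solving the pair gives M_A = 19.94 kip·ft and M_C = 50.31 kip·ft (hogging).

M_C = 50.31 kip·ft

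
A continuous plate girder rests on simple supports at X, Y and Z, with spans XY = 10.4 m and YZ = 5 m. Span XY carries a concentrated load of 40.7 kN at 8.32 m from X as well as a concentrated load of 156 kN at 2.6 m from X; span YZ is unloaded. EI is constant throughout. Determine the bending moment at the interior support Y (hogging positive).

M_Y = 169.6 kN·m

Insert a hinge at Y; M_Y is the redundant, and each span becomes simply supported.
Discontinuity in slope at Y on the released structure — sum the simple-span end rotations:
  span XY: point load 40.7 at a = 8.32: Pab(L + a)/(6LEI) = 211.3/EI
  span XY: point load 156 at a = 2.6: Pab(L + a)/(6LEI) = 659.1/EI
  relative rotation θ_0 = (870.4 + 0)/EI = 870.4/EI
A unit hogging moment at Y produces rotation L₁/(3EI) + L₂/(3EI) = 5.133/EI.
Slope continuity at Y: θ_0 = M_Y·5.133/EI, so M_Y = 870.4/5.133 = 169.6 kN·m (hogging).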